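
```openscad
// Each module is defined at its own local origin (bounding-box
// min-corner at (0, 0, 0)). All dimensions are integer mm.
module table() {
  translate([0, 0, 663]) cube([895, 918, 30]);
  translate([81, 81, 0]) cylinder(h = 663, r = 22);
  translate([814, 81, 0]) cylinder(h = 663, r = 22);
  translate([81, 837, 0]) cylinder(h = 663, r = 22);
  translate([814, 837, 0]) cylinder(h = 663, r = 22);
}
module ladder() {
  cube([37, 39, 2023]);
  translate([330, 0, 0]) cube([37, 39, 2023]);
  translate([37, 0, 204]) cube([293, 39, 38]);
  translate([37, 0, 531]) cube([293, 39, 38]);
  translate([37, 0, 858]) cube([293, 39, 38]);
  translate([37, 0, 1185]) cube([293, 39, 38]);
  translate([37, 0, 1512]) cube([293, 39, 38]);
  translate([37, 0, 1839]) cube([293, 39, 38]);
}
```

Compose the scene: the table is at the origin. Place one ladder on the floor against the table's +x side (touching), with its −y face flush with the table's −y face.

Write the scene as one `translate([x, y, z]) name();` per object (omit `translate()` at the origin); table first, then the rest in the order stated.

table();
translate([895, 0, 0]) ladder();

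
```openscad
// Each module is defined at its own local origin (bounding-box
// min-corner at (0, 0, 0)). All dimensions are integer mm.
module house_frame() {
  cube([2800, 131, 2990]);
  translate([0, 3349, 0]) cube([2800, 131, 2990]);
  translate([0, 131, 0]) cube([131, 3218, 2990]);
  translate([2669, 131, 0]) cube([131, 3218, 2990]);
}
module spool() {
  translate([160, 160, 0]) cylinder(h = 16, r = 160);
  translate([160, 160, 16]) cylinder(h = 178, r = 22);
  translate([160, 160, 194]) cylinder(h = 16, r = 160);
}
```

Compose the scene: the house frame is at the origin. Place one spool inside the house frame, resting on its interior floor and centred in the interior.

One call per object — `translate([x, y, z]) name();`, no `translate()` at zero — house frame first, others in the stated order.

house_frame();
translate([1240, 1580, 0]) spool();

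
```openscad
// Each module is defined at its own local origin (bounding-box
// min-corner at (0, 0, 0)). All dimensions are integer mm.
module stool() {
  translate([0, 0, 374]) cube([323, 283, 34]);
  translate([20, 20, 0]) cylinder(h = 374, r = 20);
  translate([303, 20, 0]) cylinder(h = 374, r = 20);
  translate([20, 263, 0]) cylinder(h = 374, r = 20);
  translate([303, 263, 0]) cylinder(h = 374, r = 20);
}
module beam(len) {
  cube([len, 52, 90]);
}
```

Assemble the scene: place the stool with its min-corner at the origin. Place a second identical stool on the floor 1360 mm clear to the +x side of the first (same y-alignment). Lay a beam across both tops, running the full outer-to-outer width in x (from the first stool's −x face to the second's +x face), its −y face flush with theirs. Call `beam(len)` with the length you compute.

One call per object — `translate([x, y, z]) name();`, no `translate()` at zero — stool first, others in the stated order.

stool();
translate([1683, 0, 0]) stool();
translate([0, 0, 408]) beam(2006);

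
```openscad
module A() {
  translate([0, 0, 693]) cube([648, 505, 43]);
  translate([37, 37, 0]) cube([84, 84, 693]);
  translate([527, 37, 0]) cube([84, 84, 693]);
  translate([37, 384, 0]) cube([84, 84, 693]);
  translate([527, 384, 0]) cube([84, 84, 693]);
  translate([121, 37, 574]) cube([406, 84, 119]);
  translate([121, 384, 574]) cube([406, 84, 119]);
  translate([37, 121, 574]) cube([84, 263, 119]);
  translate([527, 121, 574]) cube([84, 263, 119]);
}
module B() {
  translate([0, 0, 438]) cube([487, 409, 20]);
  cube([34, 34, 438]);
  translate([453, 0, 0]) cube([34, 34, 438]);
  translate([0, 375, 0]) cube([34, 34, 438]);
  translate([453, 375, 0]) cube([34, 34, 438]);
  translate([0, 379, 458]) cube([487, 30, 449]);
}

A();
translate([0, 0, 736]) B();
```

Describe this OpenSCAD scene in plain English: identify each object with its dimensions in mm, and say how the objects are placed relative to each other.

A is a rectangular dining table. The top is 648×505×43 mm with its upper surface at z = 736 mm. It stands on four 84×84 mm square legs, each inset 37 mm from the nearest pair of top edges, running from the floor to the underside of the top. Four apron rails, 84 mm thick and 119 mm tall, run between adjacent legs with their top edges flush with the underside of the top and their outer faces flush with the legs' outer faces.

B is a chair. The seat is a 487×409×20 mm slab with its top at z = 458 mm, on four 34×34 mm corner legs (flush with the seat edges, standing on z = 0). A flat backrest 30 mm thick, 449 mm tall, spans the full seat width and rises from the seat top along its +y edge, rear face flush with the rear of the seat.

The chair is on top of the table.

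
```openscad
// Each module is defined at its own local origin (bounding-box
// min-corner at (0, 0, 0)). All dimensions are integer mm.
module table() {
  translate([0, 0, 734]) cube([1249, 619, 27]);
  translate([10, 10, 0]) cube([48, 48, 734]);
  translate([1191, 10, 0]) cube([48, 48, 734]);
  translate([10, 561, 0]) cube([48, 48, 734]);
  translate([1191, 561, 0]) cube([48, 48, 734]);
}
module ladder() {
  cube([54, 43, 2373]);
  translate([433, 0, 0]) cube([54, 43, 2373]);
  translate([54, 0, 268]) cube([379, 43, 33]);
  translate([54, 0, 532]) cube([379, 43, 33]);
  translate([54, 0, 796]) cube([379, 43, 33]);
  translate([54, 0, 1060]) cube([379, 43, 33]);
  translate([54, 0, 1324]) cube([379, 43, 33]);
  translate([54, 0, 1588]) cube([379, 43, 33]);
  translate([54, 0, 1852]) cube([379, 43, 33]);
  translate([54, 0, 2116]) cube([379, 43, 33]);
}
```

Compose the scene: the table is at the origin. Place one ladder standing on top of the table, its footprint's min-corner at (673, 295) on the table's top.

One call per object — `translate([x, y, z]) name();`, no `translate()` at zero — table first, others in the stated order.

table();
translate([673, 295, 761]) ladder();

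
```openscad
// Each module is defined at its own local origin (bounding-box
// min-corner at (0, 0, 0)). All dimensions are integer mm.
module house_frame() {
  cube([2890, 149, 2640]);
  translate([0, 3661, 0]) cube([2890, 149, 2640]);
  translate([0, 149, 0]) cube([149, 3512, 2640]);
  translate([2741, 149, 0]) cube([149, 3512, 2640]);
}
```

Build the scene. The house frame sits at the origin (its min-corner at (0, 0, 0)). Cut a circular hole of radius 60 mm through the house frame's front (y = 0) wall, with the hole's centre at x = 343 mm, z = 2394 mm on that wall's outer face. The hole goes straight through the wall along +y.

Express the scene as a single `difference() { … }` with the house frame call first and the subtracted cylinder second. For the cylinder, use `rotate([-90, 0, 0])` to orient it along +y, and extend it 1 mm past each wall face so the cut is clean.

difference() {
  house_frame();
  translate([343, -1, 2394]) rotate([-90, 0, 0]) cylinder(h = 151, r = 60);
}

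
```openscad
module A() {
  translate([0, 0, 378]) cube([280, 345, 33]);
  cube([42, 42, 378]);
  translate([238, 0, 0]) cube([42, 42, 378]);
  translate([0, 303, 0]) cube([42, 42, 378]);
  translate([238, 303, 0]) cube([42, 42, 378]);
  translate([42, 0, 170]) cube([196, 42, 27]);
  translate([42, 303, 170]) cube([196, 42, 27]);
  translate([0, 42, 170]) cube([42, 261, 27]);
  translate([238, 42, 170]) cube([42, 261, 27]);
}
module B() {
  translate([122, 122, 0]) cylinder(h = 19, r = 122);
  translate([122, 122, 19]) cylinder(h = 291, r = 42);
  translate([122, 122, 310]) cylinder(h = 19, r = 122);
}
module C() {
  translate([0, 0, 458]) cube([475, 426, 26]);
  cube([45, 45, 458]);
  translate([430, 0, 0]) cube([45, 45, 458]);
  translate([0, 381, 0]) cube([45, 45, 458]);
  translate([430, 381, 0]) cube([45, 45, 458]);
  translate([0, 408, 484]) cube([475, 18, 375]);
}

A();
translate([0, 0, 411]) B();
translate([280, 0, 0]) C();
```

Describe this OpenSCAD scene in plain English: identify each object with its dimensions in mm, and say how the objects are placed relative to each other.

A is a simple wooden stool: a rectangular seat 280 mm (x) by 345 mm (y), 33 mm thick, top face at z = 411 mm, on four square legs, each 42×42 mm in cross-section. The legs rest on z = 0, each flush with a corner of the seat. Four stretchers, 42 mm wide and 27 mm tall, connect adjacent legs with their undersides at z = 170 mm, each running between the inner faces of the legs it joins and aligned with the legs' outer faces on the other axis.

B is a spool: two coaxial disc flanges of radius 122 mm and thickness 19 mm, joined by a core cylinder of radius 42 mm and height 291 mm. The lower flange rests on z = 0 and the three cylinders share a vertical axis.

C is a chair. The seat is a 475×426×26 mm slab with its top at z = 484 mm, on four 45×45 mm corner legs (flush with the seat edges, standing on z = 0). A flat backrest 18 mm thick, 375 mm tall, spans the full seat width and rises from the seat top along its +y edge, rear face flush with the rear of the seat.

The spool is on top of the stool. The chair is against the stool's +x side, with their −y faces flush.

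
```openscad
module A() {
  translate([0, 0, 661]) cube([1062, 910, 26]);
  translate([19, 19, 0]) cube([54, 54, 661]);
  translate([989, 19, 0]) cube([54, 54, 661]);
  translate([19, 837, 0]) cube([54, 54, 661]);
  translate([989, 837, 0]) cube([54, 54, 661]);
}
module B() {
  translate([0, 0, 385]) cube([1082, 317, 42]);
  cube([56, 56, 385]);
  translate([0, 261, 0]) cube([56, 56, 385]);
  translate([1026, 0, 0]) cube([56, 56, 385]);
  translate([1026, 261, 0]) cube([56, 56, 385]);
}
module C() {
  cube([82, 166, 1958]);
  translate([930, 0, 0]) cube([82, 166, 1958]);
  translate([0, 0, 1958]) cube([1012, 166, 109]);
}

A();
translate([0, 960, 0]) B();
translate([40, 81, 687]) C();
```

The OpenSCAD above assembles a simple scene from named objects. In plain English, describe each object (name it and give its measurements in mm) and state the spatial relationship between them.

A is a table with a 1062×910 mm rectangular top, 26 mm thick, top surface at z = 687 mm, supported by four 54×54 mm square legs, each inset 19 mm from the nearest pair of top edges, running from the floor.

B is a bench: a 1082×317 mm seat slab, 42 mm thick, top at z = 427 mm, on four 56×56 mm square legs flush with the seat corners and standing on z = 0.

C is a rectangular door frame: two vertical jambs of 82×166 mm section, 1958 mm tall, with a clear opening 848 mm wide between their inner faces. A header 109 mm tall and 166 mm deep lies on top of the jambs and spans the full outside width.

The bench is on the floor beside the table on its +y side. The door frame is on top of the table.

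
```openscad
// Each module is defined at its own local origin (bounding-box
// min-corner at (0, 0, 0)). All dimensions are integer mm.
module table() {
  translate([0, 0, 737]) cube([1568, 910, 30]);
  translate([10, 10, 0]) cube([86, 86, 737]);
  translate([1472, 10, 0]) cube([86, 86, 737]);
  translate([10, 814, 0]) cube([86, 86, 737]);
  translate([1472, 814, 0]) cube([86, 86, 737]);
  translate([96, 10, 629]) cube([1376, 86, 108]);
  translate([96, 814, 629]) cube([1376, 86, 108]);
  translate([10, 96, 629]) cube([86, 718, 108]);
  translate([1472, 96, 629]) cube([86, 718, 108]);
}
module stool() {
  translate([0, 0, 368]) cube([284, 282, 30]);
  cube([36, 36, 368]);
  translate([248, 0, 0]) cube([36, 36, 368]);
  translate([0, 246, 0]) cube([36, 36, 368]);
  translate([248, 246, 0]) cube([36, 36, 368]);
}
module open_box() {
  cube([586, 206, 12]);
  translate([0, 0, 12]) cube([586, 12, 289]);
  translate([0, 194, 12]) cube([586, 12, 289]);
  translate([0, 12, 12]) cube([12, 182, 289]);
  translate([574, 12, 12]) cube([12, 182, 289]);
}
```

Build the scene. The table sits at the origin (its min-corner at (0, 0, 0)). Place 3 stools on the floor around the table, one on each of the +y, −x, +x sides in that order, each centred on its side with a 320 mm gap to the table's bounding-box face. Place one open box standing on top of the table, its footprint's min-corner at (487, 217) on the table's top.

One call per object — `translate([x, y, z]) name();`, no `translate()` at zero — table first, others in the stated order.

table();
translate([642, 1230, 0]) stool();
translate([-604, 314, 0]) stool();
translate([1888, 314, 0]) stool();
translate([487, 217, 767]) open_box();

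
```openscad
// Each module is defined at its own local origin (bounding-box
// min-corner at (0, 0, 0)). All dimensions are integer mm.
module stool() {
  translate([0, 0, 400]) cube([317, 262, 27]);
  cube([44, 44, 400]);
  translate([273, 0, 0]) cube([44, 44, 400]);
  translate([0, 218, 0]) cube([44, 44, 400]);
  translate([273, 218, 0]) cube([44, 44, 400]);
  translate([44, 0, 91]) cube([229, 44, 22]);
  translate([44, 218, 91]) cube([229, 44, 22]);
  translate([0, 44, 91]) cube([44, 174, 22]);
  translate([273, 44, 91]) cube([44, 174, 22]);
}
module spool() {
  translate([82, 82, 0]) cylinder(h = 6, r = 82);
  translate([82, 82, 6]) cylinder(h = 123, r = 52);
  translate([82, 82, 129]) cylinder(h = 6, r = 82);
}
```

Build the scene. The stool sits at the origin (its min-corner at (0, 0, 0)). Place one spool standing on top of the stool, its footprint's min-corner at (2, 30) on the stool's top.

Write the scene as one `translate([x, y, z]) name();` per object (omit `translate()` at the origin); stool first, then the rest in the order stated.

stool();
translate([2, 30, 427]) spool();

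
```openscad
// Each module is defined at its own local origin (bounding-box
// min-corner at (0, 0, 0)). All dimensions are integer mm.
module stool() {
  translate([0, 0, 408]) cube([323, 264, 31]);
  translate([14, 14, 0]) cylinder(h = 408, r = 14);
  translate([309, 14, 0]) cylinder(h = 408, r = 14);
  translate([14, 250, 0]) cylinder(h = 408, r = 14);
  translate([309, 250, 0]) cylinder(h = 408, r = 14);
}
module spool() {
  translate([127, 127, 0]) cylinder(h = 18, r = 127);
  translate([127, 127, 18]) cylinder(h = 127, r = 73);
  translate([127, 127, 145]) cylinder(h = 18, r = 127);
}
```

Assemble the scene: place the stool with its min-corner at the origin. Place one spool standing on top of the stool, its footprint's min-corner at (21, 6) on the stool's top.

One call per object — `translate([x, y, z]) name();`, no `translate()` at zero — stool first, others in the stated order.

stool();
translate([21, 6, 439]) spool();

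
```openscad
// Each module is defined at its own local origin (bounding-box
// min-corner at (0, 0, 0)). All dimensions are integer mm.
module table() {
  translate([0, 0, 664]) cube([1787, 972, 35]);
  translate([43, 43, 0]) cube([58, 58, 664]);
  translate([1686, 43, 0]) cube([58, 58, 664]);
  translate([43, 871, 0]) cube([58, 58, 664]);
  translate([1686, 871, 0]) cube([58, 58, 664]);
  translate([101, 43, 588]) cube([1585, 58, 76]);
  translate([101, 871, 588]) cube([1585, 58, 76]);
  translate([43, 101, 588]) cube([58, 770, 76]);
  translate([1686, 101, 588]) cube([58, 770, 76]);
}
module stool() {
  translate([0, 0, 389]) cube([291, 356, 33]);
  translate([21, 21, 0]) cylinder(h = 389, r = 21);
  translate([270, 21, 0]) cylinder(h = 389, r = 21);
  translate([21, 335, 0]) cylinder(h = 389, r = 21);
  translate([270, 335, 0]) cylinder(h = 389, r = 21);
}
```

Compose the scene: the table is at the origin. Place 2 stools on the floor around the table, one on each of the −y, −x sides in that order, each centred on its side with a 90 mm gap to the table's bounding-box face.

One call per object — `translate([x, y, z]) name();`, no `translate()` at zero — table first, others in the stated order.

table();
translate([748, -446, 0]) stool();
translate([-381, 308, 0]) stool();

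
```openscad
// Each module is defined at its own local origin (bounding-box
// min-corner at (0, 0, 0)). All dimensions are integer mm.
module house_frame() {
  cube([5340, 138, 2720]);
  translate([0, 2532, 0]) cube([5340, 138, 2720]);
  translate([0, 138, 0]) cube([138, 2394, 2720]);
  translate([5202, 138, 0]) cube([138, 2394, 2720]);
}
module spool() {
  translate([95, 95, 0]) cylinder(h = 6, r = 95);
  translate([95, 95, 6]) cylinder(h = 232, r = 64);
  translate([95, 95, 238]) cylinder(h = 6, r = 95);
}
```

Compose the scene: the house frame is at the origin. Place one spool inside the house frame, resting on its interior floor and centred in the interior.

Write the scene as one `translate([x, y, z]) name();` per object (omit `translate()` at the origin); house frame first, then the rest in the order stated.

house_frame();
translate([2575, 1240, 0]) spool();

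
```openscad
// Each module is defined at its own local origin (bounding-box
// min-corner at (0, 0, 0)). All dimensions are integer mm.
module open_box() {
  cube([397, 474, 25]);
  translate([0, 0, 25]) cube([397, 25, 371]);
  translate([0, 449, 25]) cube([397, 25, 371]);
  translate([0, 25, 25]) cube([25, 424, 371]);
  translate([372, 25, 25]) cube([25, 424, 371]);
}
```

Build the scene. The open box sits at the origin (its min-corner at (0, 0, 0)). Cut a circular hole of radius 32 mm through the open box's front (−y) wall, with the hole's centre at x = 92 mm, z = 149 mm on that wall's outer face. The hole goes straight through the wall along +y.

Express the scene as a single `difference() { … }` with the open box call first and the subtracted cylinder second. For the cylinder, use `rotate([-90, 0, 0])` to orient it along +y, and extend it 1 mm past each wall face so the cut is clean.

difference() {
  open_box();
  translate([92, -1, 149]) rotate([-90, 0, 0]) cylinder(h = 27, r = 32);
}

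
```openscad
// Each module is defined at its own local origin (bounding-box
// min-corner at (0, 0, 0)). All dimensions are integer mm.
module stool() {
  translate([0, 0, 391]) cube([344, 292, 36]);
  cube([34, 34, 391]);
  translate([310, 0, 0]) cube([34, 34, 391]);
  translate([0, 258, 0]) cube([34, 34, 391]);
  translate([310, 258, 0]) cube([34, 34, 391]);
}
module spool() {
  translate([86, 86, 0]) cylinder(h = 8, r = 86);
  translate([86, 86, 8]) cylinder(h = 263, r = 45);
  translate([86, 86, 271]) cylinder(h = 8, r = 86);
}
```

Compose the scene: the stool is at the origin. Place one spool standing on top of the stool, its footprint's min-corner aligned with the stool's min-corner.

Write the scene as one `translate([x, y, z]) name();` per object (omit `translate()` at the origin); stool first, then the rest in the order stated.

stool();
translate([0, 0, 427]) spool();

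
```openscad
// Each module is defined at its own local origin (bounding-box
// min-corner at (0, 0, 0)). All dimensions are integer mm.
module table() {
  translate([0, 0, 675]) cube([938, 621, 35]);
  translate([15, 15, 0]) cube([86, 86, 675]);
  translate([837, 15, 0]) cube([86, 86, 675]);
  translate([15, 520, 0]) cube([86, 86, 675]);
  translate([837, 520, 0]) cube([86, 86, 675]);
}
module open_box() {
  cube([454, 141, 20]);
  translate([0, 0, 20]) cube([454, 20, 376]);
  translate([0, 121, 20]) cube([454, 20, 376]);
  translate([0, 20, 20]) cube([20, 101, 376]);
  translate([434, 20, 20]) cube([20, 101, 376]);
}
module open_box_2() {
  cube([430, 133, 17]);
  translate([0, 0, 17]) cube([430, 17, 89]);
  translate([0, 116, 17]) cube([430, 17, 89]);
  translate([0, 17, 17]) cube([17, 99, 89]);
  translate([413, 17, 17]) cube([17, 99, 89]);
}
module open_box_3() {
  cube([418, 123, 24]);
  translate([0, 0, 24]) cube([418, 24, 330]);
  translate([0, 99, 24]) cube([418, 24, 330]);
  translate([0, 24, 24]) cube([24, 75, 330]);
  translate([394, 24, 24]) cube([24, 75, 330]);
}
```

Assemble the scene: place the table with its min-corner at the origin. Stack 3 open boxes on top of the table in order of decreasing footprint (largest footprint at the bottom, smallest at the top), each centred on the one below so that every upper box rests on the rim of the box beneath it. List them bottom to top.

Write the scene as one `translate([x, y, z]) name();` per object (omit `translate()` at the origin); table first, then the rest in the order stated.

table();
translate([242, 240, 710]) open_box();
translate([254, 244, 1106]) open_box_2();
translate([260, 249, 1212]) open_box_3();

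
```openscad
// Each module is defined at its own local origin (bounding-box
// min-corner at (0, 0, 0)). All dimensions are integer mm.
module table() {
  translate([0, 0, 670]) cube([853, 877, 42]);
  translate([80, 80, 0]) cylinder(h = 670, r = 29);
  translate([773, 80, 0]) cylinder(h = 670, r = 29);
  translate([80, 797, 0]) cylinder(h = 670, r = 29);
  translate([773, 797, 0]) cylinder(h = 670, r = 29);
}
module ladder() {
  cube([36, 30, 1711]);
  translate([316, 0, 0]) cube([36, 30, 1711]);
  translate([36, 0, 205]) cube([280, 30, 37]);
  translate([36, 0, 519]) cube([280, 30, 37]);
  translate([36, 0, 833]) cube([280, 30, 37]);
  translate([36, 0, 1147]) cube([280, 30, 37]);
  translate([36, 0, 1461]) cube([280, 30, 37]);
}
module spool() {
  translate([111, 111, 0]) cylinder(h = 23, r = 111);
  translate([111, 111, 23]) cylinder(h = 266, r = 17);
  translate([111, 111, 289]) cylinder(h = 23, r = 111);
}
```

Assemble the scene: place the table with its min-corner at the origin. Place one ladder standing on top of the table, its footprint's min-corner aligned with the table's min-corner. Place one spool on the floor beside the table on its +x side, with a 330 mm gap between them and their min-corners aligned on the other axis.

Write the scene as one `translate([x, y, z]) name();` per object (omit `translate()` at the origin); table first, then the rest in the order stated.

table();
translate([0, 0, 712]) ladder();
translate([1183, 0, 0]) spool();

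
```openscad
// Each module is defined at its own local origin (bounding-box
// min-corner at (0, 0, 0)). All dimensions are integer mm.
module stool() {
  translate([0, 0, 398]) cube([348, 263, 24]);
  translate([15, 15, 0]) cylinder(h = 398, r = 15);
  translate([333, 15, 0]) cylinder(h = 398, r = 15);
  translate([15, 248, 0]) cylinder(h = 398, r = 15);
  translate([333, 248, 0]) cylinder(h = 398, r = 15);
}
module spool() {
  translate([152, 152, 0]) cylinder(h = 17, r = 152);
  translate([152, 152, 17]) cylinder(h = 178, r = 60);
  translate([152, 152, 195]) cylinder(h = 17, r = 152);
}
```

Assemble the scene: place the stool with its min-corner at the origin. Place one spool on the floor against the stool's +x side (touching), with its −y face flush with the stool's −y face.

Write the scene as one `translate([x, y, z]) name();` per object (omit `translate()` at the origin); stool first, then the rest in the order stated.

stool();
translate([348, 0, 0]) spool();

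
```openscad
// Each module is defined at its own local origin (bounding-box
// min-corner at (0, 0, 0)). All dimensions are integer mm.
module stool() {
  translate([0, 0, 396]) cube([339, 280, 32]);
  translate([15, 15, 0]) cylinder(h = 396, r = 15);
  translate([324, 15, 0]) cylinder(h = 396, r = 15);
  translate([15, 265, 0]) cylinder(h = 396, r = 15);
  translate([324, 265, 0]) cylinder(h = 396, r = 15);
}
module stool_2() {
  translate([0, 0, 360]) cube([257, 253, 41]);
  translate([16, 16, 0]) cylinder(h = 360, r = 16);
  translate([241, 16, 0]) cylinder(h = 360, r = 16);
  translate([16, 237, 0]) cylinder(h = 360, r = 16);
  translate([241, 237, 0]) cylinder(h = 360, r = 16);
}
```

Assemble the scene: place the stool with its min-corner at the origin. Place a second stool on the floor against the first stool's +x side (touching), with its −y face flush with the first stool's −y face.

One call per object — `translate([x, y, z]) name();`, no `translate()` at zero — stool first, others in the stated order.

stool();
translate([339, 0, 0]) stool_2();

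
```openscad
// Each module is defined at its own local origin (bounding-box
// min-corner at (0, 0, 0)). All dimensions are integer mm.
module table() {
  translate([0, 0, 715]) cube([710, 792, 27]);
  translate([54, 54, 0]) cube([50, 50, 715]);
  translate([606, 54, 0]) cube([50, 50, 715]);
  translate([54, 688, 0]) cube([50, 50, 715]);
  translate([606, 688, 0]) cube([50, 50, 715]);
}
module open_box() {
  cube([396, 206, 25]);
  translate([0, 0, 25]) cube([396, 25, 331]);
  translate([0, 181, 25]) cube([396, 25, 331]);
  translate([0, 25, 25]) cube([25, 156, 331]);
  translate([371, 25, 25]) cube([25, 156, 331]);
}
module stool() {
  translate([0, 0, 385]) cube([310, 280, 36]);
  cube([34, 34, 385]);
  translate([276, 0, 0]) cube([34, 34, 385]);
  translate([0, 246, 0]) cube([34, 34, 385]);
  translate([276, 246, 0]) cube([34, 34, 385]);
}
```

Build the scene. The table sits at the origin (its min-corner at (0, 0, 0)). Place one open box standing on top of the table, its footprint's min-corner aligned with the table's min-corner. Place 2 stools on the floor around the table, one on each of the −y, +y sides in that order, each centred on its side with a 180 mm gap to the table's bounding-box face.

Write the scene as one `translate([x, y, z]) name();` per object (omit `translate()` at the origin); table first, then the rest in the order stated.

table();
translate([0, 0, 742]) open_box();
translate([200, -460, 0]) stool();
translate([200, 972, 0]) stool();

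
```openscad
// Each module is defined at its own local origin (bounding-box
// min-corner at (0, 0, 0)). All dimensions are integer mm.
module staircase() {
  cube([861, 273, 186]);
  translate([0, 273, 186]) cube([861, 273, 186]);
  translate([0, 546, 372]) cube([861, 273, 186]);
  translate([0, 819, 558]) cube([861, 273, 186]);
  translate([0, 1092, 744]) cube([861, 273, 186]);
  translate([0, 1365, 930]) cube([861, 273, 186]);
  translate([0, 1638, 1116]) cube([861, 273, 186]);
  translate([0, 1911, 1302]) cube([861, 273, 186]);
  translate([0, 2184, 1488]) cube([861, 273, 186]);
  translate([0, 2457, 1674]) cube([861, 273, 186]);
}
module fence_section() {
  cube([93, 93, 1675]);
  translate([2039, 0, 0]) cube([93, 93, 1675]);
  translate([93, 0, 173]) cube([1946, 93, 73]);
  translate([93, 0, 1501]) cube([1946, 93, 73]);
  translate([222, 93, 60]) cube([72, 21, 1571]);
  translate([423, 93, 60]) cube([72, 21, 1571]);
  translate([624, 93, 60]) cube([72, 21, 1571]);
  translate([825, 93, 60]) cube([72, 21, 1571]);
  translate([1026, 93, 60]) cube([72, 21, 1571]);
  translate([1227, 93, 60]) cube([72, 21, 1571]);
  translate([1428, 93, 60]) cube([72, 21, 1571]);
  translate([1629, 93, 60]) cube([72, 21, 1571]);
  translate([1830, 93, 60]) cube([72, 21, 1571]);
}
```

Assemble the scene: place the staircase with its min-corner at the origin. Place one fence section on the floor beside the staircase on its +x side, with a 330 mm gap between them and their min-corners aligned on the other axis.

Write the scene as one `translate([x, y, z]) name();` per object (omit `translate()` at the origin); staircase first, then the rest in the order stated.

staircase();
translate([1191, 0, 0]) fence_section();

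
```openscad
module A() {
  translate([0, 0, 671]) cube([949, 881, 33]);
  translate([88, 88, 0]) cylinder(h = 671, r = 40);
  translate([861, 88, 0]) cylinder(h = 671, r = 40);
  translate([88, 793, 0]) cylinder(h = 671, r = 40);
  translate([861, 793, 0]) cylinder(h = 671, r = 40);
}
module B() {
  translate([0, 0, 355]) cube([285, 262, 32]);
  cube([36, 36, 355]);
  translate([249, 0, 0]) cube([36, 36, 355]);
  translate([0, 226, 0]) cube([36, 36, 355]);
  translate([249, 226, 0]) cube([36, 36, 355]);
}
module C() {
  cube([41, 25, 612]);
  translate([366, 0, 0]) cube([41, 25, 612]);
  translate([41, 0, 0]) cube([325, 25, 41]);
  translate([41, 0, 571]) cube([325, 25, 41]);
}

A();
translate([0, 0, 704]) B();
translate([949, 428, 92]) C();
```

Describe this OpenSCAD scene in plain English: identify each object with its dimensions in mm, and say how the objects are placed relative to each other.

A is a table: top 949 mm (x) × 881 mm (y), 33 mm thick, upper face at z = 704 mm, on four round legs of 80 mm diameter, each leg's bounding box inset 48 mm from the nearest pair of top edges, running from z = 0 to the bottom of the top.

B is a simple wooden stool: a rectangular seat 285 mm (x) by 262 mm (y), 32 mm thick, top face at z = 387 mm, on four square legs, each 36×36 mm in cross-section. The legs rest on z = 0, each flush with a corner of the seat.

C is a rectangular picture frame lying in the x–z plane (depth along y). The opening is 325 mm wide (x) by 530 mm tall (z), surrounded by a border 41 mm wide on all four sides. The frame is 25 mm deep and is made of two full-height vertical stiles with two horizontal rails fitted between them.

The stool is on top of the table. The picture frame is beside the table with their tops flush at z = 704.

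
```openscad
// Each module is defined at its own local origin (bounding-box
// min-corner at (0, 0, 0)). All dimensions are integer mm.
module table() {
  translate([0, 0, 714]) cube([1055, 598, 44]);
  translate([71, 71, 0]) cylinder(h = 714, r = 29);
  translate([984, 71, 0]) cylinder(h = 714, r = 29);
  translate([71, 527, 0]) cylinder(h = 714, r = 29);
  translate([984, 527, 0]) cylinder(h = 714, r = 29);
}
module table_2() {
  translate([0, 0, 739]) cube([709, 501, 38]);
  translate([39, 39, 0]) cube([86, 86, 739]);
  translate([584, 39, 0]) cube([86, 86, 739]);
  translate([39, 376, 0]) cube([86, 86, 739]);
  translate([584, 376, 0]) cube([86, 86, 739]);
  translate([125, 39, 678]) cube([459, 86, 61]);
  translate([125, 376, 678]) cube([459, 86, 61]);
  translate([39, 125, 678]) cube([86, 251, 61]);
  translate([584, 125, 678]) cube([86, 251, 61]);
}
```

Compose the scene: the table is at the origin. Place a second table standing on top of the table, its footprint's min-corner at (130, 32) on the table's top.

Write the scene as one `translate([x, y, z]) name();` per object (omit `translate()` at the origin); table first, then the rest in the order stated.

table();
translate([130, 32, 758]) table_2();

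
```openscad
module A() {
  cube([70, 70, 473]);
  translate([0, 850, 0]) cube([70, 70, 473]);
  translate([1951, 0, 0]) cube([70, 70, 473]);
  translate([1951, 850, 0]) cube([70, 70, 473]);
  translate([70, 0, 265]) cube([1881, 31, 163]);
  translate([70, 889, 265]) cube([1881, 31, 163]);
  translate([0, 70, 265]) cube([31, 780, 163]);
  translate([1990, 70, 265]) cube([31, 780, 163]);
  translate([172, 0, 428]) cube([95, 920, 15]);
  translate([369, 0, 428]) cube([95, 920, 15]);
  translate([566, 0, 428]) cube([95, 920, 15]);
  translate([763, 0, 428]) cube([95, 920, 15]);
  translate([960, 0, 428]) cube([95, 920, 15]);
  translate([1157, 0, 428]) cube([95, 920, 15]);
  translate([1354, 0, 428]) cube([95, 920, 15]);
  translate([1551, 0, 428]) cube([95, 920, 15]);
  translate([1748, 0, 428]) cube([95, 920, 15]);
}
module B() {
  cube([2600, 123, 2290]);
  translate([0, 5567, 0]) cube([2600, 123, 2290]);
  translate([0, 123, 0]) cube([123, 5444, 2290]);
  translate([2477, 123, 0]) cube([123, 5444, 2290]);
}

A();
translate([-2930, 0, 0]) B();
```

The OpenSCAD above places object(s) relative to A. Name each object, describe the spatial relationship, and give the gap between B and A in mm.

The house frame's nearest face is 330 mm from the bed frame's −x face.

A is a bed frame. B is a house frame. The house frame is on the floor beside the bed frame on its −x side. The gap between the house frame and the bed frame is 330 mm.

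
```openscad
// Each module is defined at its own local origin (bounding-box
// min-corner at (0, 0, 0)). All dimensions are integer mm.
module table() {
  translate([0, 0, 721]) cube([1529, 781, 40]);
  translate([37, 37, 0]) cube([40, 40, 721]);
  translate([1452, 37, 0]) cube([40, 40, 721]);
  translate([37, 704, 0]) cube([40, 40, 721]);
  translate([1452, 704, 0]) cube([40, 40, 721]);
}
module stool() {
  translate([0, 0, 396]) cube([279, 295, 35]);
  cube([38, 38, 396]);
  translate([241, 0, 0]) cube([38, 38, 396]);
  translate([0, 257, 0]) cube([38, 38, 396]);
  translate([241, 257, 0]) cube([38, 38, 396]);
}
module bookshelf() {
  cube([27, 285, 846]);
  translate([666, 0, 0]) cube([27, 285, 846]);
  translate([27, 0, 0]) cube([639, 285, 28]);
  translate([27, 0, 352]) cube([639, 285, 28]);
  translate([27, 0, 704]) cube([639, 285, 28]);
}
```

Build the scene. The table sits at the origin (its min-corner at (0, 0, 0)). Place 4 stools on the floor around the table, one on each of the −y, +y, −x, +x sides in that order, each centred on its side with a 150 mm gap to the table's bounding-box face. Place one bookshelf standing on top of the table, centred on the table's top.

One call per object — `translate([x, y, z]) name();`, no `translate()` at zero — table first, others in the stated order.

table();
translate([625, -445, 0]) stool();
translate([625, 931, 0]) stool();
translate([-429, 243, 0]) stool();
translate([1679, 243, 0]) stool();
translate([418, 248, 761]) bookshelf();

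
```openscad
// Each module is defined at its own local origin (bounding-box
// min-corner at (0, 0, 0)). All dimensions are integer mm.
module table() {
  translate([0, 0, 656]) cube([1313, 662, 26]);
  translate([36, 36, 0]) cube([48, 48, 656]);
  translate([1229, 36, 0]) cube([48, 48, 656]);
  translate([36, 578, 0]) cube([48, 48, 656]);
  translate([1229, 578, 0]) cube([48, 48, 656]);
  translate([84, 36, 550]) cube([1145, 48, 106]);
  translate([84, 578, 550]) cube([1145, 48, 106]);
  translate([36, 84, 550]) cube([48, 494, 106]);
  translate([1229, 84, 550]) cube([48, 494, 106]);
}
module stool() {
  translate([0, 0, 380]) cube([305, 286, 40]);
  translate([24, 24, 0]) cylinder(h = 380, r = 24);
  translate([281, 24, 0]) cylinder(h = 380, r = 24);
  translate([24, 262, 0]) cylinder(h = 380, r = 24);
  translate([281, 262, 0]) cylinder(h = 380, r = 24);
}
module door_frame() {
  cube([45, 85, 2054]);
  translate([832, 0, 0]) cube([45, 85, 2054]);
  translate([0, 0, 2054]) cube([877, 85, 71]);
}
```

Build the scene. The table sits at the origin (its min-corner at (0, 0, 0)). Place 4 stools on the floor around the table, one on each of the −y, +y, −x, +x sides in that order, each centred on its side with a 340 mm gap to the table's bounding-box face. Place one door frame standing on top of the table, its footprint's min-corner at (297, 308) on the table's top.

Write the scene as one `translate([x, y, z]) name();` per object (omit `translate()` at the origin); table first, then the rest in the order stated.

table();
translate([504, -626, 0]) stool();
translate([504, 1002, 0]) stool();
translate([-645, 188, 0]) stool();
translate([1653, 188, 0]) stool();
translate([297, 308, 682]) door_frame();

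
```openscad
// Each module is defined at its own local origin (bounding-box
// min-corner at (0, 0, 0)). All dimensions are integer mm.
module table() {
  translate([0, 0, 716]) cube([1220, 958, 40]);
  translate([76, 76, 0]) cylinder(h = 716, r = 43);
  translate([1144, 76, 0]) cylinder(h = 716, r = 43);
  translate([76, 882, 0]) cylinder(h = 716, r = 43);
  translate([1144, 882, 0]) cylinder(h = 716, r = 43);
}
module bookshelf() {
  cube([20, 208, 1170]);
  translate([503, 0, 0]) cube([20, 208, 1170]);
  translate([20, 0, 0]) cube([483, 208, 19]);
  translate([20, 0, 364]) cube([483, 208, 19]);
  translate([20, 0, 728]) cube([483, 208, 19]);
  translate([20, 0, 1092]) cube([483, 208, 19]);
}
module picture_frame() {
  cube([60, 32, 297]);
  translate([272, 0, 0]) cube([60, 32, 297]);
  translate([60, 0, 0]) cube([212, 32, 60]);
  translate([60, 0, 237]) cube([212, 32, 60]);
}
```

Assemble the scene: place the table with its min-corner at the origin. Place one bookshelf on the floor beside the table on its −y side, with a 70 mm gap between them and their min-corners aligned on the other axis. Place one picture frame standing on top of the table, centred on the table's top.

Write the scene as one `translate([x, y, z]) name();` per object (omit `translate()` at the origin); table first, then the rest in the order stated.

table();
translate([0, -278, 0]) bookshelf();
translate([444, 463, 756]) picture_frame();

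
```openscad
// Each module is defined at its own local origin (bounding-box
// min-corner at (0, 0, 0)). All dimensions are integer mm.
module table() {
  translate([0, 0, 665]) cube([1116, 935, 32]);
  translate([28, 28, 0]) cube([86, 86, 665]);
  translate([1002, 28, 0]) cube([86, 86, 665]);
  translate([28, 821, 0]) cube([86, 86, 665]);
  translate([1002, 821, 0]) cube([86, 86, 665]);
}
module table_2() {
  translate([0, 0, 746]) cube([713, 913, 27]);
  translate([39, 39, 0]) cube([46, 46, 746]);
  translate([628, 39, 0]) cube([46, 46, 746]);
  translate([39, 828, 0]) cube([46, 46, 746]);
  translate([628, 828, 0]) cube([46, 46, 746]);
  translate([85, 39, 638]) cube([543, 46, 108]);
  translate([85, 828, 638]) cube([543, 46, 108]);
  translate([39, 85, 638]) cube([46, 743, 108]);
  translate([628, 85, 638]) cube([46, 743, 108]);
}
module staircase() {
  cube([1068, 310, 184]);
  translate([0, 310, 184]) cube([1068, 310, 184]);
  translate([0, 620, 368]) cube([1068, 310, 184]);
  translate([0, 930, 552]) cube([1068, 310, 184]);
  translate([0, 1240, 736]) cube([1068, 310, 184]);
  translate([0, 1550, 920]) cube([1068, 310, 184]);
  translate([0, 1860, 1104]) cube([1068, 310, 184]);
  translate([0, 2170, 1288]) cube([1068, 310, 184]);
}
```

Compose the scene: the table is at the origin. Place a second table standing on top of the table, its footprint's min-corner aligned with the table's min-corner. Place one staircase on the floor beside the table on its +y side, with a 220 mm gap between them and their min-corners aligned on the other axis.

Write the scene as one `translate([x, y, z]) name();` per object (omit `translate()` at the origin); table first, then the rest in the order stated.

table();
translate([0, 0, 697]) table_2();
translate([0, 1155, 0]) staircase();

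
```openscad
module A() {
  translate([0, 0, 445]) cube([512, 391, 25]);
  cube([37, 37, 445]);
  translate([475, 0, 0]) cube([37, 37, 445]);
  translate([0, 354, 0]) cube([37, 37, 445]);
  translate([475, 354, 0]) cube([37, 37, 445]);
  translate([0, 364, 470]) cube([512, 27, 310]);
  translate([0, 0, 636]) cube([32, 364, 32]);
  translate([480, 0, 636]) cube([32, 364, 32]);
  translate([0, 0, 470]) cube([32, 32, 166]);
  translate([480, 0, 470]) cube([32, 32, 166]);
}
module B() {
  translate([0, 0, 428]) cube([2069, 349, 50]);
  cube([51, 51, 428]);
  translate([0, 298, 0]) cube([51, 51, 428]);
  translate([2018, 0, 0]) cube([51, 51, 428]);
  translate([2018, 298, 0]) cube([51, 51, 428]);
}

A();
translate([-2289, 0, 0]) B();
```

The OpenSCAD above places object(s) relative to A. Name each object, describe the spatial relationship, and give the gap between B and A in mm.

The bench's nearest face is 220 mm from the chair's −x face.

A is a chair. B is a bench. The bench is on the floor beside the chair on its −x side. The gap between the bench and the chair is 220 mm.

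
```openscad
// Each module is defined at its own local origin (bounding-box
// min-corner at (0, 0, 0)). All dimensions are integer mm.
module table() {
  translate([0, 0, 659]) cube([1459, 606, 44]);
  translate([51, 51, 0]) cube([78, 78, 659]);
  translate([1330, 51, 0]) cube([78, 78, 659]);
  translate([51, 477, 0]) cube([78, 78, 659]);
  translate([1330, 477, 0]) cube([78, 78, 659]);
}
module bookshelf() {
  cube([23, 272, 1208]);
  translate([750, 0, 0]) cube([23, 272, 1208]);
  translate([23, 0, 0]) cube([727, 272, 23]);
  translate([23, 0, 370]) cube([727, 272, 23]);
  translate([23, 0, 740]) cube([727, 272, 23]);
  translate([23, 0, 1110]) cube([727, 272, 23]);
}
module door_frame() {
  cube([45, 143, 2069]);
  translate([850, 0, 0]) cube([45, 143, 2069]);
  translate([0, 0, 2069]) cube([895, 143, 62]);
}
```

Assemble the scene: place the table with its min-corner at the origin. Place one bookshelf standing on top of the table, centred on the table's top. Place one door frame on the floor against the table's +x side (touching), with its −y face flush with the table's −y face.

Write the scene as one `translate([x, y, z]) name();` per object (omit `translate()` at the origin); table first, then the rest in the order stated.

table();
translate([343, 167, 703]) bookshelf();
translate([1459, 0, 0]) door_frame();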